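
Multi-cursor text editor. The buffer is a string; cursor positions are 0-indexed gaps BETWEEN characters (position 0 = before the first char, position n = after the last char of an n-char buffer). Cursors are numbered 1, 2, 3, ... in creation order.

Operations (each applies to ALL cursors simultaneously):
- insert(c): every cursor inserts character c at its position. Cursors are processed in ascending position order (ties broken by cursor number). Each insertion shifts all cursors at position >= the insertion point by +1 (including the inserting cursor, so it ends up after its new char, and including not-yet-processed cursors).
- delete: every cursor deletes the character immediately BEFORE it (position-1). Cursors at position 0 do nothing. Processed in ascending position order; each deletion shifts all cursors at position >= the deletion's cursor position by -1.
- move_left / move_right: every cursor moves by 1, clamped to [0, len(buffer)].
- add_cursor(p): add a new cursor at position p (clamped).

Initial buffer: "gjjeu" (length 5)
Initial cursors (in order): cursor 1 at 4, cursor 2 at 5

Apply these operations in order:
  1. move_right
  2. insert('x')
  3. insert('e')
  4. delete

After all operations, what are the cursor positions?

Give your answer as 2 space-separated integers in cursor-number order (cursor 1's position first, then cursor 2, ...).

Answer: 7 7

Derivation:
After op 1 (move_right): buffer="gjjeu" (len 5), cursors c1@5 c2@5, authorship .....
After op 2 (insert('x')): buffer="gjjeuxx" (len 7), cursors c1@7 c2@7, authorship .....12
After op 3 (insert('e')): buffer="gjjeuxxee" (len 9), cursors c1@9 c2@9, authorship .....1212
After op 4 (delete): buffer="gjjeuxx" (len 7), cursors c1@7 c2@7, authorship .....12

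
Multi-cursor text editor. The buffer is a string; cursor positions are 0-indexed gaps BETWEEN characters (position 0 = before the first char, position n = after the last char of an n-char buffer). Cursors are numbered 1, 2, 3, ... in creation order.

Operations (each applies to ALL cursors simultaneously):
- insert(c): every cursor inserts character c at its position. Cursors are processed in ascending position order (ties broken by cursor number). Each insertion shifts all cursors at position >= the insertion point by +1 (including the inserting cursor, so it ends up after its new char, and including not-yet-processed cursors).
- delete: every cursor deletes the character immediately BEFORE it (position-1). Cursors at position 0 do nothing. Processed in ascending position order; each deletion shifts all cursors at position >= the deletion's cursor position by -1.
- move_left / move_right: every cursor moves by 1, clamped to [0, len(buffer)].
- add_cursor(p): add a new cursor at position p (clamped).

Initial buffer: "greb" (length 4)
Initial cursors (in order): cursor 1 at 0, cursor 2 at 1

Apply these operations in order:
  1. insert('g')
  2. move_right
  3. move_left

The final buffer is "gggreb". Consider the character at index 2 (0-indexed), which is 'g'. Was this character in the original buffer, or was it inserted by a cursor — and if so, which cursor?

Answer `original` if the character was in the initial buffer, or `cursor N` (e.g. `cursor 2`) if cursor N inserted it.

After op 1 (insert('g')): buffer="gggreb" (len 6), cursors c1@1 c2@3, authorship 1.2...
After op 2 (move_right): buffer="gggreb" (len 6), cursors c1@2 c2@4, authorship 1.2...
After op 3 (move_left): buffer="gggreb" (len 6), cursors c1@1 c2@3, authorship 1.2...
Authorship (.=original, N=cursor N): 1 . 2 . . .
Index 2: author = 2

Answer: cursor 2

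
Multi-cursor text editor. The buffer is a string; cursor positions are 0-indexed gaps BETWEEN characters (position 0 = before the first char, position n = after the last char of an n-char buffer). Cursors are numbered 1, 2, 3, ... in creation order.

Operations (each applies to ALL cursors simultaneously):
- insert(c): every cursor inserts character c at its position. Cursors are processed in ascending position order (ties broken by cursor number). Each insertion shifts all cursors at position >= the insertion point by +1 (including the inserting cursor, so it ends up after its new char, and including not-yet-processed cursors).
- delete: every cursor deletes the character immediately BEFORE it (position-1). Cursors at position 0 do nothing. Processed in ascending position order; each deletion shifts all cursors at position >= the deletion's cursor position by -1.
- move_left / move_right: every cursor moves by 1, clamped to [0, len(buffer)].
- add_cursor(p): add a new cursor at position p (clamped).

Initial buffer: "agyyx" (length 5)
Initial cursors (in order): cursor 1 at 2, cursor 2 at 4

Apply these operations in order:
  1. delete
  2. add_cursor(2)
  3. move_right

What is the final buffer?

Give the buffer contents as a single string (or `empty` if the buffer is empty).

Answer: ayx

Derivation:
After op 1 (delete): buffer="ayx" (len 3), cursors c1@1 c2@2, authorship ...
After op 2 (add_cursor(2)): buffer="ayx" (len 3), cursors c1@1 c2@2 c3@2, authorship ...
After op 3 (move_right): buffer="ayx" (len 3), cursors c1@2 c2@3 c3@3, authorship ...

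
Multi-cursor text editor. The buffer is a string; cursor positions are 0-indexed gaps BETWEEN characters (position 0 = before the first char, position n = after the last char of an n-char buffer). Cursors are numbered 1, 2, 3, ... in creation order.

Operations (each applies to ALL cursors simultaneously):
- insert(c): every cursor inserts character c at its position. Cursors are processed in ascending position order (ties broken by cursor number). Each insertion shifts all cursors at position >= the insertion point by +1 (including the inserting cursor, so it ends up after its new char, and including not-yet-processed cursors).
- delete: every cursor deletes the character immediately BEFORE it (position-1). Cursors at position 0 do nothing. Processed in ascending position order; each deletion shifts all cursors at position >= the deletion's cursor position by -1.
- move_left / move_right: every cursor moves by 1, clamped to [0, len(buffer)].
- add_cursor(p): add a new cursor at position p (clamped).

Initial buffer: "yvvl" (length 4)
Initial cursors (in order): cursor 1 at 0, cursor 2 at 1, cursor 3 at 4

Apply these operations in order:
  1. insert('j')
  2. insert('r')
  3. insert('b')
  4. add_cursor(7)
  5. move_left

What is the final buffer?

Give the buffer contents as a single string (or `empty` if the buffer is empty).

Answer: jrbyjrbvvljrb

Derivation:
After op 1 (insert('j')): buffer="jyjvvlj" (len 7), cursors c1@1 c2@3 c3@7, authorship 1.2...3
After op 2 (insert('r')): buffer="jryjrvvljr" (len 10), cursors c1@2 c2@5 c3@10, authorship 11.22...33
After op 3 (insert('b')): buffer="jrbyjrbvvljrb" (len 13), cursors c1@3 c2@7 c3@13, authorship 111.222...333
After op 4 (add_cursor(7)): buffer="jrbyjrbvvljrb" (len 13), cursors c1@3 c2@7 c4@7 c3@13, authorship 111.222...333
After op 5 (move_left): buffer="jrbyjrbvvljrb" (len 13), cursors c1@2 c2@6 c4@6 c3@12, authorship 111.222...333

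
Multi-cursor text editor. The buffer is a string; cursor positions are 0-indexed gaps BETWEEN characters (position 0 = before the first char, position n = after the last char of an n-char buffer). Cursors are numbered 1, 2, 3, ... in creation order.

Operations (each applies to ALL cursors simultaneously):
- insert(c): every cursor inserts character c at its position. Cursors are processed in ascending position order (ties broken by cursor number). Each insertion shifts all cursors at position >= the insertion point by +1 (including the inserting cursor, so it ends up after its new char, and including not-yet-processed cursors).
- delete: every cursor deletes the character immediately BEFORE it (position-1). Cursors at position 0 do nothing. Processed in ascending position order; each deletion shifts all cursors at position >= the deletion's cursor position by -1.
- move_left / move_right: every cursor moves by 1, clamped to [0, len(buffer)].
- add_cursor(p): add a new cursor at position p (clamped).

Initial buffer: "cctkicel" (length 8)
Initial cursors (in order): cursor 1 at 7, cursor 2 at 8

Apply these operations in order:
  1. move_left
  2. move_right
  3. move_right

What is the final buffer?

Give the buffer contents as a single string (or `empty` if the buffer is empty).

Answer: cctkicel

Derivation:
After op 1 (move_left): buffer="cctkicel" (len 8), cursors c1@6 c2@7, authorship ........
After op 2 (move_right): buffer="cctkicel" (len 8), cursors c1@7 c2@8, authorship ........
After op 3 (move_right): buffer="cctkicel" (len 8), cursors c1@8 c2@8, authorship ........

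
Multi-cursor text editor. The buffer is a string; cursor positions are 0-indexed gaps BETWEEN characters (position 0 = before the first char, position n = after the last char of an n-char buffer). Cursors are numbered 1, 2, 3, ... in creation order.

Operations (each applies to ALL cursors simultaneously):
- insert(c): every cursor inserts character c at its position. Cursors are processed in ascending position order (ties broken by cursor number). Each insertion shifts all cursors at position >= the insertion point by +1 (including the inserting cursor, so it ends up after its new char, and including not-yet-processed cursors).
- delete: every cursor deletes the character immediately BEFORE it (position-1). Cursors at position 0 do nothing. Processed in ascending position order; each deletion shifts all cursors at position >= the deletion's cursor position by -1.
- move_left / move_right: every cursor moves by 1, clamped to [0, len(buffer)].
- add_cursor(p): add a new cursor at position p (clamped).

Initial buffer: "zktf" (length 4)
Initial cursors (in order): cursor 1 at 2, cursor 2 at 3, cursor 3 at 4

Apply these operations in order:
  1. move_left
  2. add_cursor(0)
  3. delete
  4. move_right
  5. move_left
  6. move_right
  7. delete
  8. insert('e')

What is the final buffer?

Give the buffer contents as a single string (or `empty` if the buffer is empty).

Answer: eeee

Derivation:
After op 1 (move_left): buffer="zktf" (len 4), cursors c1@1 c2@2 c3@3, authorship ....
After op 2 (add_cursor(0)): buffer="zktf" (len 4), cursors c4@0 c1@1 c2@2 c3@3, authorship ....
After op 3 (delete): buffer="f" (len 1), cursors c1@0 c2@0 c3@0 c4@0, authorship .
After op 4 (move_right): buffer="f" (len 1), cursors c1@1 c2@1 c3@1 c4@1, authorship .
After op 5 (move_left): buffer="f" (len 1), cursors c1@0 c2@0 c3@0 c4@0, authorship .
After op 6 (move_right): buffer="f" (len 1), cursors c1@1 c2@1 c3@1 c4@1, authorship .
After op 7 (delete): buffer="" (len 0), cursors c1@0 c2@0 c3@0 c4@0, authorship 
After op 8 (insert('e')): buffer="eeee" (len 4), cursors c1@4 c2@4 c3@4 c4@4, authorship 1234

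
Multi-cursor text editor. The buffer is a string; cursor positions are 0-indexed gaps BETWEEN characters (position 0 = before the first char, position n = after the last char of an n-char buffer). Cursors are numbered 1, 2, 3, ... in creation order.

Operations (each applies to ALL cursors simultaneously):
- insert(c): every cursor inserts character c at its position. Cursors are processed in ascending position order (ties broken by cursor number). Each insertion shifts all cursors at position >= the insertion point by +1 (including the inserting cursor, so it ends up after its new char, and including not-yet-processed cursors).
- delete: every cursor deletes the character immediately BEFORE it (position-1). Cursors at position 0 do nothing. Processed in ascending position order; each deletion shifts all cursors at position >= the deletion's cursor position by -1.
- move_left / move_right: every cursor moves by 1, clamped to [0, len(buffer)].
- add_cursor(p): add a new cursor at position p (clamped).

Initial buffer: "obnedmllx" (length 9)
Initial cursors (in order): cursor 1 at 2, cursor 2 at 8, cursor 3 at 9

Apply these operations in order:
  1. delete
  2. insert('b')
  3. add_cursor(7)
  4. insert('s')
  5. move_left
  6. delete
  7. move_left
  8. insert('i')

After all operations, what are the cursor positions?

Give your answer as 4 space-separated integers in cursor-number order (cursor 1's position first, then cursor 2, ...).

After op 1 (delete): buffer="onedml" (len 6), cursors c1@1 c2@6 c3@6, authorship ......
After op 2 (insert('b')): buffer="obnedmlbb" (len 9), cursors c1@2 c2@9 c3@9, authorship .1.....23
After op 3 (add_cursor(7)): buffer="obnedmlbb" (len 9), cursors c1@2 c4@7 c2@9 c3@9, authorship .1.....23
After op 4 (insert('s')): buffer="obsnedmlsbbss" (len 13), cursors c1@3 c4@9 c2@13 c3@13, authorship .11.....42323
After op 5 (move_left): buffer="obsnedmlsbbss" (len 13), cursors c1@2 c4@8 c2@12 c3@12, authorship .11.....42323
After op 6 (delete): buffer="osnedmsbs" (len 9), cursors c1@1 c4@6 c2@8 c3@8, authorship .1....423
After op 7 (move_left): buffer="osnedmsbs" (len 9), cursors c1@0 c4@5 c2@7 c3@7, authorship .1....423
After op 8 (insert('i')): buffer="iosnedimsiibs" (len 13), cursors c1@1 c4@7 c2@11 c3@11, authorship 1.1...4.42323

Answer: 1 11 11 7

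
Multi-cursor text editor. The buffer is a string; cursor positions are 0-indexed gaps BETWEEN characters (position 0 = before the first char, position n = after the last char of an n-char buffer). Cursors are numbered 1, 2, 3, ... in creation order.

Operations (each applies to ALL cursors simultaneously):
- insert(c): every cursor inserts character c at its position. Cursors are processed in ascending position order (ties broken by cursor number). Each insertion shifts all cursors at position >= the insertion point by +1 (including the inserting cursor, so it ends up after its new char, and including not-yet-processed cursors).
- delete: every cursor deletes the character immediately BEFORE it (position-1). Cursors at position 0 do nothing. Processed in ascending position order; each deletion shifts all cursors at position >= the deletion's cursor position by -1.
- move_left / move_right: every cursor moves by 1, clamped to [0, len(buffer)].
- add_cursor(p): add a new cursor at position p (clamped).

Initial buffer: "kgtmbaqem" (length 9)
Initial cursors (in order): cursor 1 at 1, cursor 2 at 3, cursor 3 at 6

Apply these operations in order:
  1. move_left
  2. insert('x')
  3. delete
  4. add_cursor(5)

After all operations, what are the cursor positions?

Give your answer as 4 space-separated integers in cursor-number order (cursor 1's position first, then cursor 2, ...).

After op 1 (move_left): buffer="kgtmbaqem" (len 9), cursors c1@0 c2@2 c3@5, authorship .........
After op 2 (insert('x')): buffer="xkgxtmbxaqem" (len 12), cursors c1@1 c2@4 c3@8, authorship 1..2...3....
After op 3 (delete): buffer="kgtmbaqem" (len 9), cursors c1@0 c2@2 c3@5, authorship .........
After op 4 (add_cursor(5)): buffer="kgtmbaqem" (len 9), cursors c1@0 c2@2 c3@5 c4@5, authorship .........

Answer: 0 2 5 5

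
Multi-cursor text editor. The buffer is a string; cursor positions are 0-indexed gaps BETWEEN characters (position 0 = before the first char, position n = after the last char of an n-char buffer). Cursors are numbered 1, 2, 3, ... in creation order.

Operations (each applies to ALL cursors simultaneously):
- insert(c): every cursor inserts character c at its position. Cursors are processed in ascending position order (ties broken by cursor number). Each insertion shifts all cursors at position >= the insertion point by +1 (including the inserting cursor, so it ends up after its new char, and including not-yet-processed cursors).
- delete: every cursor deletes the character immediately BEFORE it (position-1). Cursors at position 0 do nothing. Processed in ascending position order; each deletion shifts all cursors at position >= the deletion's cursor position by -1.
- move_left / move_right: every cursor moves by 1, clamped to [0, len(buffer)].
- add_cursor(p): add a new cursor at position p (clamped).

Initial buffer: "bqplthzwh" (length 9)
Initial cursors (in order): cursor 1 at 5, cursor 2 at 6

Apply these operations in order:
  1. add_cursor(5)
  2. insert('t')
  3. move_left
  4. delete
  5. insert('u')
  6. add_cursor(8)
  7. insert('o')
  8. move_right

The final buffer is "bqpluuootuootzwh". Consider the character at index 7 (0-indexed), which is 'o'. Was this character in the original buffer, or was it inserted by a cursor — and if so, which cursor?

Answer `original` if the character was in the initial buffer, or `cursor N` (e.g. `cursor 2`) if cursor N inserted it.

After op 1 (add_cursor(5)): buffer="bqplthzwh" (len 9), cursors c1@5 c3@5 c2@6, authorship .........
After op 2 (insert('t')): buffer="bqplttthtzwh" (len 12), cursors c1@7 c3@7 c2@9, authorship .....13.2...
After op 3 (move_left): buffer="bqplttthtzwh" (len 12), cursors c1@6 c3@6 c2@8, authorship .....13.2...
After op 4 (delete): buffer="bqplttzwh" (len 9), cursors c1@4 c3@4 c2@5, authorship ....32...
After op 5 (insert('u')): buffer="bqpluututzwh" (len 12), cursors c1@6 c3@6 c2@8, authorship ....13322...
After op 6 (add_cursor(8)): buffer="bqpluututzwh" (len 12), cursors c1@6 c3@6 c2@8 c4@8, authorship ....13322...
After op 7 (insert('o')): buffer="bqpluuootuootzwh" (len 16), cursors c1@8 c3@8 c2@12 c4@12, authorship ....131332242...
After op 8 (move_right): buffer="bqpluuootuootzwh" (len 16), cursors c1@9 c3@9 c2@13 c4@13, authorship ....131332242...
Authorship (.=original, N=cursor N): . . . . 1 3 1 3 3 2 2 4 2 . . .
Index 7: author = 3

Answer: cursor 3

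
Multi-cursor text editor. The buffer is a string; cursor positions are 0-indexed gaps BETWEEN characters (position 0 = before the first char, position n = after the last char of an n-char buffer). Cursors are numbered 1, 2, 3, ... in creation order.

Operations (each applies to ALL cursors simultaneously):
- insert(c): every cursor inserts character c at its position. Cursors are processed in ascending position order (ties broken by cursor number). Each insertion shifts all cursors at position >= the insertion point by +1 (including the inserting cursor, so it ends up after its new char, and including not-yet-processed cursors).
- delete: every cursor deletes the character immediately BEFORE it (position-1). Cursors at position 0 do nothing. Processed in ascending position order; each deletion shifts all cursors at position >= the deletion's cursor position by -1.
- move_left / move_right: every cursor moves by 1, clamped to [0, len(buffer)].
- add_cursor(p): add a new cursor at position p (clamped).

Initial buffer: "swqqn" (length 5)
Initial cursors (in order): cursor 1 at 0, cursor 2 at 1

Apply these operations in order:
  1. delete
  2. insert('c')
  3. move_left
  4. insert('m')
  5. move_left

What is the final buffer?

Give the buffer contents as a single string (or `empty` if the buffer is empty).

Answer: cmmcwqqn

Derivation:
After op 1 (delete): buffer="wqqn" (len 4), cursors c1@0 c2@0, authorship ....
After op 2 (insert('c')): buffer="ccwqqn" (len 6), cursors c1@2 c2@2, authorship 12....
After op 3 (move_left): buffer="ccwqqn" (len 6), cursors c1@1 c2@1, authorship 12....
After op 4 (insert('m')): buffer="cmmcwqqn" (len 8), cursors c1@3 c2@3, authorship 1122....
After op 5 (move_left): buffer="cmmcwqqn" (len 8), cursors c1@2 c2@2, authorship 1122....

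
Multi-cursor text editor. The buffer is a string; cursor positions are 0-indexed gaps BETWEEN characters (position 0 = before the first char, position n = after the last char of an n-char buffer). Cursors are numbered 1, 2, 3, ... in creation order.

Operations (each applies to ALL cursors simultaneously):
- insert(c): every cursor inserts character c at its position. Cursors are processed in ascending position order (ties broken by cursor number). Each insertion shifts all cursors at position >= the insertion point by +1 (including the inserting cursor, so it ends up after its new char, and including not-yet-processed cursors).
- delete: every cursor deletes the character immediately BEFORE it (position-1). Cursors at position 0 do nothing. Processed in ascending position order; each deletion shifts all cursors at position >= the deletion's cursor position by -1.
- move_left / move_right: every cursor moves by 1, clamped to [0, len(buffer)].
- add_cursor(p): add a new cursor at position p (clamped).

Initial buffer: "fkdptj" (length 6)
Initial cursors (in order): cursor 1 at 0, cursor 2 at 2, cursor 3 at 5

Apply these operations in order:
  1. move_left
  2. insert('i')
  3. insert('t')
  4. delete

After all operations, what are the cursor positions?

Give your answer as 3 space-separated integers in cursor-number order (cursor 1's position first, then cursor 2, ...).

Answer: 1 3 7

Derivation:
After op 1 (move_left): buffer="fkdptj" (len 6), cursors c1@0 c2@1 c3@4, authorship ......
After op 2 (insert('i')): buffer="ifikdpitj" (len 9), cursors c1@1 c2@3 c3@7, authorship 1.2...3..
After op 3 (insert('t')): buffer="itfitkdpittj" (len 12), cursors c1@2 c2@5 c3@10, authorship 11.22...33..
After op 4 (delete): buffer="ifikdpitj" (len 9), cursors c1@1 c2@3 c3@7, authorship 1.2...3..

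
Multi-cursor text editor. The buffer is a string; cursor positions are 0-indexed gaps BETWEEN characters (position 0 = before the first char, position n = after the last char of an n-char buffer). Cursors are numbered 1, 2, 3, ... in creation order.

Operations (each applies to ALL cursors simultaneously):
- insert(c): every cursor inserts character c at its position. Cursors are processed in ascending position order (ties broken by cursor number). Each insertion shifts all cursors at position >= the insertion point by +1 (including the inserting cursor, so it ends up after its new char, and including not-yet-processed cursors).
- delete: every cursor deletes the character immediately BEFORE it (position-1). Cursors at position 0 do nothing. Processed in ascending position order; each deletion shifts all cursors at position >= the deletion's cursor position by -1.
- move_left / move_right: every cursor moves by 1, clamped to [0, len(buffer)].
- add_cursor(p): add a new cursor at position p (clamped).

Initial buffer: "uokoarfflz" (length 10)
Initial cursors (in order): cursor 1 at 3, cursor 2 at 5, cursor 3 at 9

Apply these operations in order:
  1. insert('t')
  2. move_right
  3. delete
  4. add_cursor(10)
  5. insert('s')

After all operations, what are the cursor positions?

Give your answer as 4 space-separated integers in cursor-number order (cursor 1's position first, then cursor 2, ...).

Answer: 5 8 14 14

Derivation:
After op 1 (insert('t')): buffer="uoktoatrffltz" (len 13), cursors c1@4 c2@7 c3@12, authorship ...1..2....3.
After op 2 (move_right): buffer="uoktoatrffltz" (len 13), cursors c1@5 c2@8 c3@13, authorship ...1..2....3.
After op 3 (delete): buffer="uoktatfflt" (len 10), cursors c1@4 c2@6 c3@10, authorship ...1.2...3
After op 4 (add_cursor(10)): buffer="uoktatfflt" (len 10), cursors c1@4 c2@6 c3@10 c4@10, authorship ...1.2...3
After op 5 (insert('s')): buffer="uoktsatsffltss" (len 14), cursors c1@5 c2@8 c3@14 c4@14, authorship ...11.22...334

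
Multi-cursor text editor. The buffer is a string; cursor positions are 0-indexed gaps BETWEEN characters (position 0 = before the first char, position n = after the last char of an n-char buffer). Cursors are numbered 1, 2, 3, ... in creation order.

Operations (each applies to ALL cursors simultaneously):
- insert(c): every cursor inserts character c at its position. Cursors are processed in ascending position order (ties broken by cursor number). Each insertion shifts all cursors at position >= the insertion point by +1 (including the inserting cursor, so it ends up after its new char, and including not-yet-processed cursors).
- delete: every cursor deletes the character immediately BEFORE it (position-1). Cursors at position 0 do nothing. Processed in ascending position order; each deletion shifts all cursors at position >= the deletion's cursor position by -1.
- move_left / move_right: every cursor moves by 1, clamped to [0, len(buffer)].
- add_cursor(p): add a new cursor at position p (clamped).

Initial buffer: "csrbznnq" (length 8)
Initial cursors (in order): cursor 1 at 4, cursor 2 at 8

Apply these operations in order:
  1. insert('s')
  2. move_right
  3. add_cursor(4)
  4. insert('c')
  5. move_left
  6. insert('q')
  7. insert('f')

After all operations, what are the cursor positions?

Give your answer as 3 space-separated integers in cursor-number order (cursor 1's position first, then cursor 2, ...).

Answer: 11 18 6

Derivation:
After op 1 (insert('s')): buffer="csrbsznnqs" (len 10), cursors c1@5 c2@10, authorship ....1....2
After op 2 (move_right): buffer="csrbsznnqs" (len 10), cursors c1@6 c2@10, authorship ....1....2
After op 3 (add_cursor(4)): buffer="csrbsznnqs" (len 10), cursors c3@4 c1@6 c2@10, authorship ....1....2
After op 4 (insert('c')): buffer="csrbcszcnnqsc" (len 13), cursors c3@5 c1@8 c2@13, authorship ....31.1...22
After op 5 (move_left): buffer="csrbcszcnnqsc" (len 13), cursors c3@4 c1@7 c2@12, authorship ....31.1...22
After op 6 (insert('q')): buffer="csrbqcszqcnnqsqc" (len 16), cursors c3@5 c1@9 c2@15, authorship ....331.11...222
After op 7 (insert('f')): buffer="csrbqfcszqfcnnqsqfc" (len 19), cursors c3@6 c1@11 c2@18, authorship ....3331.111...2222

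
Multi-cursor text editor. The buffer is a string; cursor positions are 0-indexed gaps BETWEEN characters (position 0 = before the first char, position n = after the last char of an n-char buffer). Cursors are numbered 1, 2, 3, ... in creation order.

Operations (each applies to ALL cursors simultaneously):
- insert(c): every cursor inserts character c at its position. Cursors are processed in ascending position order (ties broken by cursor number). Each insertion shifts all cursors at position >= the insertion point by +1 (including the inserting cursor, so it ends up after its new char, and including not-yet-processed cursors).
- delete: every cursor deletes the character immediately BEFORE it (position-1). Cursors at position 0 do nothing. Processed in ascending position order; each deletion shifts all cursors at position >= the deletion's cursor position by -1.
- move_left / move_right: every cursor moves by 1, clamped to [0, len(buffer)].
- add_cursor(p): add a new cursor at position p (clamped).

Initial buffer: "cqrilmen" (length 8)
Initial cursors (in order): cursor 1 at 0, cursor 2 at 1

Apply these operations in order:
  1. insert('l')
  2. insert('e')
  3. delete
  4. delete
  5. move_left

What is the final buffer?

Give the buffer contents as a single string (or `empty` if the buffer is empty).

Answer: cqrilmen

Derivation:
After op 1 (insert('l')): buffer="lclqrilmen" (len 10), cursors c1@1 c2@3, authorship 1.2.......
After op 2 (insert('e')): buffer="lecleqrilmen" (len 12), cursors c1@2 c2@5, authorship 11.22.......
After op 3 (delete): buffer="lclqrilmen" (len 10), cursors c1@1 c2@3, authorship 1.2.......
After op 4 (delete): buffer="cqrilmen" (len 8), cursors c1@0 c2@1, authorship ........
After op 5 (move_left): buffer="cqrilmen" (len 8), cursors c1@0 c2@0, authorship ........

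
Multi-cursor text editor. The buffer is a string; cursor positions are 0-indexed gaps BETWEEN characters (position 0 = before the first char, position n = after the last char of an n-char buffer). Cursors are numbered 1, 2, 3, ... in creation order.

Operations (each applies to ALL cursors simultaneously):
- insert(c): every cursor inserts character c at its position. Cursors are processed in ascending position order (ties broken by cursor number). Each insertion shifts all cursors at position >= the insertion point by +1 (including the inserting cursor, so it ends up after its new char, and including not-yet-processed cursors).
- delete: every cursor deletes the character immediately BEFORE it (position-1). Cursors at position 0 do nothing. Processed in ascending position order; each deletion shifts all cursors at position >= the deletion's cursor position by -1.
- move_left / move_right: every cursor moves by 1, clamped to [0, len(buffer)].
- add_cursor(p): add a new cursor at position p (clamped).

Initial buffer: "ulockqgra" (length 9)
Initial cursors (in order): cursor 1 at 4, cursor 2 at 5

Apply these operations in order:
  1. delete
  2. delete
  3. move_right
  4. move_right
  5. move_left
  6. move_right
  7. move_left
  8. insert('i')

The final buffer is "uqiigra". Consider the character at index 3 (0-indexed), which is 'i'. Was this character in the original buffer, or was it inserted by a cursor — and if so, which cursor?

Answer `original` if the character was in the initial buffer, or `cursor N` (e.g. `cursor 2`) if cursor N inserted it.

Answer: cursor 2

Derivation:
After op 1 (delete): buffer="uloqgra" (len 7), cursors c1@3 c2@3, authorship .......
After op 2 (delete): buffer="uqgra" (len 5), cursors c1@1 c2@1, authorship .....
After op 3 (move_right): buffer="uqgra" (len 5), cursors c1@2 c2@2, authorship .....
After op 4 (move_right): buffer="uqgra" (len 5), cursors c1@3 c2@3, authorship .....
After op 5 (move_left): buffer="uqgra" (len 5), cursors c1@2 c2@2, authorship .....
After op 6 (move_right): buffer="uqgra" (len 5), cursors c1@3 c2@3, authorship .....
After op 7 (move_left): buffer="uqgra" (len 5), cursors c1@2 c2@2, authorship .....
After op 8 (insert('i')): buffer="uqiigra" (len 7), cursors c1@4 c2@4, authorship ..12...
Authorship (.=original, N=cursor N): . . 1 2 . . .
Index 3: author = 2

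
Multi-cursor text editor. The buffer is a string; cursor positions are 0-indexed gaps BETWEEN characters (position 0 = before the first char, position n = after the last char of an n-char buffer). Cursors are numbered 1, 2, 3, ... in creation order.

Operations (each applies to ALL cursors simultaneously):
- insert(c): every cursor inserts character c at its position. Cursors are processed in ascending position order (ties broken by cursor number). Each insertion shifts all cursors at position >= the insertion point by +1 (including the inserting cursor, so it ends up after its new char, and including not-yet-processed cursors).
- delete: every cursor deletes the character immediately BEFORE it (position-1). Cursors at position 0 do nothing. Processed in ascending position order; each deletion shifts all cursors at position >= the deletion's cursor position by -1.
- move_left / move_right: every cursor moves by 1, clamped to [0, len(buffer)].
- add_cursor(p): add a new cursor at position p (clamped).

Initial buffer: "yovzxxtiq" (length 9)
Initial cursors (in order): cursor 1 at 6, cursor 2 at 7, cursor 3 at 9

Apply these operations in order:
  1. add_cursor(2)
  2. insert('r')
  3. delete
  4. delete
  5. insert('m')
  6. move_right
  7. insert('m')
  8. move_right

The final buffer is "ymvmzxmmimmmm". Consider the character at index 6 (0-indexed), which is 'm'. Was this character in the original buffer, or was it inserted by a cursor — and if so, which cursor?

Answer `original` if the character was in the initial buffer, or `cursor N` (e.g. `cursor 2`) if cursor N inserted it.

After op 1 (add_cursor(2)): buffer="yovzxxtiq" (len 9), cursors c4@2 c1@6 c2@7 c3@9, authorship .........
After op 2 (insert('r')): buffer="yorvzxxrtriqr" (len 13), cursors c4@3 c1@8 c2@10 c3@13, authorship ..4....1.2..3
After op 3 (delete): buffer="yovzxxtiq" (len 9), cursors c4@2 c1@6 c2@7 c3@9, authorship .........
After op 4 (delete): buffer="yvzxi" (len 5), cursors c4@1 c1@4 c2@4 c3@5, authorship .....
After op 5 (insert('m')): buffer="ymvzxmmim" (len 9), cursors c4@2 c1@7 c2@7 c3@9, authorship .4...12.3
After op 6 (move_right): buffer="ymvzxmmim" (len 9), cursors c4@3 c1@8 c2@8 c3@9, authorship .4...12.3
After op 7 (insert('m')): buffer="ymvmzxmmimmmm" (len 13), cursors c4@4 c1@11 c2@11 c3@13, authorship .4.4..12.1233
After op 8 (move_right): buffer="ymvmzxmmimmmm" (len 13), cursors c4@5 c1@12 c2@12 c3@13, authorship .4.4..12.1233
Authorship (.=original, N=cursor N): . 4 . 4 . . 1 2 . 1 2 3 3
Index 6: author = 1

Answer: cursor 1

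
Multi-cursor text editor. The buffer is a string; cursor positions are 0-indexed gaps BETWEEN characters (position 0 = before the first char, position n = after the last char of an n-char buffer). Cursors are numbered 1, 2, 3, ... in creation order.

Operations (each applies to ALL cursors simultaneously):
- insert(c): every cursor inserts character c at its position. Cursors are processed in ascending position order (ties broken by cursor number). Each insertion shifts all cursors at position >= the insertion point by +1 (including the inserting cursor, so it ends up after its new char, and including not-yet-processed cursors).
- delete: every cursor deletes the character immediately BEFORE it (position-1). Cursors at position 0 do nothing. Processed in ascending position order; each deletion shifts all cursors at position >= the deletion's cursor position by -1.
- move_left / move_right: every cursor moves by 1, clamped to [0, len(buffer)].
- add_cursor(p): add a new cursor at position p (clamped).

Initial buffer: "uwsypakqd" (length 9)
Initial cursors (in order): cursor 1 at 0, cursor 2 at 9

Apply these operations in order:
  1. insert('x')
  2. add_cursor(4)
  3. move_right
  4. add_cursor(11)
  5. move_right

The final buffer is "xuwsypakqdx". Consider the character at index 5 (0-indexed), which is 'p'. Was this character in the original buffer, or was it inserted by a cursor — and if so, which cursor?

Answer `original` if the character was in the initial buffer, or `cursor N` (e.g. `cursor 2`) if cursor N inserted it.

After op 1 (insert('x')): buffer="xuwsypakqdx" (len 11), cursors c1@1 c2@11, authorship 1.........2
After op 2 (add_cursor(4)): buffer="xuwsypakqdx" (len 11), cursors c1@1 c3@4 c2@11, authorship 1.........2
After op 3 (move_right): buffer="xuwsypakqdx" (len 11), cursors c1@2 c3@5 c2@11, authorship 1.........2
After op 4 (add_cursor(11)): buffer="xuwsypakqdx" (len 11), cursors c1@2 c3@5 c2@11 c4@11, authorship 1.........2
After op 5 (move_right): buffer="xuwsypakqdx" (len 11), cursors c1@3 c3@6 c2@11 c4@11, authorship 1.........2
Authorship (.=original, N=cursor N): 1 . . . . . . . . . 2
Index 5: author = original

Answer: original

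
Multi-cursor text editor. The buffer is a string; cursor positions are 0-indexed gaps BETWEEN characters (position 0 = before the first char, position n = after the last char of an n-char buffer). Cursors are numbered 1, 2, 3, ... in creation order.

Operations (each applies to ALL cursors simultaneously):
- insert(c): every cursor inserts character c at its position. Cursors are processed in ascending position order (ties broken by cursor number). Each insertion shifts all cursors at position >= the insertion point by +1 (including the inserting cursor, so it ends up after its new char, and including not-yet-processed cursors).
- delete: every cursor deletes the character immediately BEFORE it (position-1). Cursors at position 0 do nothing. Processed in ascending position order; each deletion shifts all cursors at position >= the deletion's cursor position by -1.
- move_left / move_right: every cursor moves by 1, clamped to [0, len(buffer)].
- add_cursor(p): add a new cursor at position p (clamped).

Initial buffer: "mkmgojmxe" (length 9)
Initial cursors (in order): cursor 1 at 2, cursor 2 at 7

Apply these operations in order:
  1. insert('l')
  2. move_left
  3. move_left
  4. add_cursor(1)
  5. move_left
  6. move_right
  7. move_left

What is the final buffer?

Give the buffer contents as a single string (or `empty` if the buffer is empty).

After op 1 (insert('l')): buffer="mklmgojmlxe" (len 11), cursors c1@3 c2@9, authorship ..1.....2..
After op 2 (move_left): buffer="mklmgojmlxe" (len 11), cursors c1@2 c2@8, authorship ..1.....2..
After op 3 (move_left): buffer="mklmgojmlxe" (len 11), cursors c1@1 c2@7, authorship ..1.....2..
After op 4 (add_cursor(1)): buffer="mklmgojmlxe" (len 11), cursors c1@1 c3@1 c2@7, authorship ..1.....2..
After op 5 (move_left): buffer="mklmgojmlxe" (len 11), cursors c1@0 c3@0 c2@6, authorship ..1.....2..
After op 6 (move_right): buffer="mklmgojmlxe" (len 11), cursors c1@1 c3@1 c2@7, authorship ..1.....2..
After op 7 (move_left): buffer="mklmgojmlxe" (len 11), cursors c1@0 c3@0 c2@6, authorship ..1.....2..

Answer: mklmgojmlxe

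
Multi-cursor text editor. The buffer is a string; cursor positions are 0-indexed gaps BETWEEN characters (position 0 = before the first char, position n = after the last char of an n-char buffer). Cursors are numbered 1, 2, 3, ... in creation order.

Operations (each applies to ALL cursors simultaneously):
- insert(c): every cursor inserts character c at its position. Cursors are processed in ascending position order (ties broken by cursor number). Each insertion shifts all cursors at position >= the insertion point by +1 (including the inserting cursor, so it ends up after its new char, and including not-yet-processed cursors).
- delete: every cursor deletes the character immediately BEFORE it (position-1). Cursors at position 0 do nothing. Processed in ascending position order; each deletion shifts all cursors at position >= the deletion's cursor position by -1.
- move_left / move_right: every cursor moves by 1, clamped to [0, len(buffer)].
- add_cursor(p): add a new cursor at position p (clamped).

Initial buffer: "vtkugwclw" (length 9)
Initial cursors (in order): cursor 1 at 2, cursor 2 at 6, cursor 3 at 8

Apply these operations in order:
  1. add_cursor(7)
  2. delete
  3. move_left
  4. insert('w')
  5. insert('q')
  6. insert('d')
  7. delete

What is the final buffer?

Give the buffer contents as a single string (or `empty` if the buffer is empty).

After op 1 (add_cursor(7)): buffer="vtkugwclw" (len 9), cursors c1@2 c2@6 c4@7 c3@8, authorship .........
After op 2 (delete): buffer="vkugw" (len 5), cursors c1@1 c2@4 c3@4 c4@4, authorship .....
After op 3 (move_left): buffer="vkugw" (len 5), cursors c1@0 c2@3 c3@3 c4@3, authorship .....
After op 4 (insert('w')): buffer="wvkuwwwgw" (len 9), cursors c1@1 c2@7 c3@7 c4@7, authorship 1...234..
After op 5 (insert('q')): buffer="wqvkuwwwqqqgw" (len 13), cursors c1@2 c2@11 c3@11 c4@11, authorship 11...234234..
After op 6 (insert('d')): buffer="wqdvkuwwwqqqdddgw" (len 17), cursors c1@3 c2@15 c3@15 c4@15, authorship 111...234234234..
After op 7 (delete): buffer="wqvkuwwwqqqgw" (len 13), cursors c1@2 c2@11 c3@11 c4@11, authorship 11...234234..

Answer: wqvkuwwwqqqgw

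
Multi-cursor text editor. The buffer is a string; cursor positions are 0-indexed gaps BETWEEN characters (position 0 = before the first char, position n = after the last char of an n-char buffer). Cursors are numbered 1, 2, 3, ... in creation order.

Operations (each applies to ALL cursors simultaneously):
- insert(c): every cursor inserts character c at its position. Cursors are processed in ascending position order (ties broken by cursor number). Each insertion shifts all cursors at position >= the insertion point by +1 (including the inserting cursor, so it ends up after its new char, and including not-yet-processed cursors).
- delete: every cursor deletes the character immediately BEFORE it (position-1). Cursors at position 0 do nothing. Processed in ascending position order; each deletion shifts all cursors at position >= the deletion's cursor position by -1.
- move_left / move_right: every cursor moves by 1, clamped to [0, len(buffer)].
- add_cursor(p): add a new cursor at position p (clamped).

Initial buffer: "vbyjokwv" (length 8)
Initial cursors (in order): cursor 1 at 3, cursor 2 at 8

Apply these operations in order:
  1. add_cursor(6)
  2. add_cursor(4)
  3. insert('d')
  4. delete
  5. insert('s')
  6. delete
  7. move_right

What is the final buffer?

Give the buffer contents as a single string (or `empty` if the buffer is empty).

After op 1 (add_cursor(6)): buffer="vbyjokwv" (len 8), cursors c1@3 c3@6 c2@8, authorship ........
After op 2 (add_cursor(4)): buffer="vbyjokwv" (len 8), cursors c1@3 c4@4 c3@6 c2@8, authorship ........
After op 3 (insert('d')): buffer="vbydjdokdwvd" (len 12), cursors c1@4 c4@6 c3@9 c2@12, authorship ...1.4..3..2
After op 4 (delete): buffer="vbyjokwv" (len 8), cursors c1@3 c4@4 c3@6 c2@8, authorship ........
After op 5 (insert('s')): buffer="vbysjsokswvs" (len 12), cursors c1@4 c4@6 c3@9 c2@12, authorship ...1.4..3..2
After op 6 (delete): buffer="vbyjokwv" (len 8), cursors c1@3 c4@4 c3@6 c2@8, authorship ........
After op 7 (move_right): buffer="vbyjokwv" (len 8), cursors c1@4 c4@5 c3@7 c2@8, authorship ........

Answer: vbyjokwv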